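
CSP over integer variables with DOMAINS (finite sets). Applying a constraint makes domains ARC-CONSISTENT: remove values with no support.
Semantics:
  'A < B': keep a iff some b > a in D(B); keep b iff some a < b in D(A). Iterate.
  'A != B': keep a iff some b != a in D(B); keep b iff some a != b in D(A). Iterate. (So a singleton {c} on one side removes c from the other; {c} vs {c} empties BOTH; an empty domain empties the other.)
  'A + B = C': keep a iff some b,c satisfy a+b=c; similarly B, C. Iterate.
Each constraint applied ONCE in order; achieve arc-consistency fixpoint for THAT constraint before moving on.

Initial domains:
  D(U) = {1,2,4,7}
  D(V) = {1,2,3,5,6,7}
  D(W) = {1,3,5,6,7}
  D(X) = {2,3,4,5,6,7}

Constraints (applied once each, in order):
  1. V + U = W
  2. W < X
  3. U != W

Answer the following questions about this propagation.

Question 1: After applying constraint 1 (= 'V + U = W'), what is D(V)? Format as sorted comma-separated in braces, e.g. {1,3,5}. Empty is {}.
Constraint 1 (V + U = W) on D(V)={1,2,3,5,6,7} D(U)={1,2,4,7} D(W)={1,3,5,6,7}: V {1,2,3,5,6,7}->{1,2,3,5,6}; U {1,2,4,7}->{1,2,4}; W {1,3,5,6,7}->{3,5,6,7}
So after constraint 1: D(V) = {1,2,3,5,6}

Answer: {1,2,3,5,6}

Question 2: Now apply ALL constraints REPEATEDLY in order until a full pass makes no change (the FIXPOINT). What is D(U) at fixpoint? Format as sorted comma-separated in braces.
Answer: {1,2,4}

Derivation:
pass 0 (initial): D(U)={1,2,4,7}
pass 1: U {1,2,4,7}->{1,2,4}; V {1,2,3,5,6,7}->{1,2,3,5,6}; W {1,3,5,6,7}->{3,5,6}; X {2,3,4,5,6,7}->{4,5,6,7}
pass 2: V {1,2,3,5,6}->{1,2,3,5}
pass 3: no change
Fixpoint after 3 passes: D(U) = {1,2,4}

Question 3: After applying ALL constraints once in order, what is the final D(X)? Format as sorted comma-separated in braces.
Constraint 1 (V + U = W) on D(V)={1,2,3,5,6,7} D(U)={1,2,4,7} D(W)={1,3,5,6,7}: V {1,2,3,5,6,7}->{1,2,3,5,6}; U {1,2,4,7}->{1,2,4}; W {1,3,5,6,7}->{3,5,6,7}
Constraint 2 (W < X) on D(W)={3,5,6,7} D(X)={2,3,4,5,6,7}: W {3,5,6,7}->{3,5,6}; X {2,3,4,5,6,7}->{4,5,6,7}
Constraint 3 (U != W) on D(U)={1,2,4} D(W)={3,5,6}: no change
So after all 3 constraints: D(X) = {4,5,6,7}

Answer: {4,5,6,7}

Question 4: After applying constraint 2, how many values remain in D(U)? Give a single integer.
Constraint 1 (V + U = W) on D(V)={1,2,3,5,6,7} D(U)={1,2,4,7} D(W)={1,3,5,6,7}: V {1,2,3,5,6,7}->{1,2,3,5,6}; U {1,2,4,7}->{1,2,4}; W {1,3,5,6,7}->{3,5,6,7}
Constraint 2 (W < X) on D(W)={3,5,6,7} D(X)={2,3,4,5,6,7}: W {3,5,6,7}->{3,5,6}; X {2,3,4,5,6,7}->{4,5,6,7}
So after constraint 2: D(U)={1,2,4}, size = 3

Answer: 3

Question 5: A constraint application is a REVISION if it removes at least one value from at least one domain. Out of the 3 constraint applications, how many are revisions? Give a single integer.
Answer: 2

Derivation:
Constraint 1 (V + U = W) on D(V)={1,2,3,5,6,7} D(U)={1,2,4,7} D(W)={1,3,5,6,7}: V {1,2,3,5,6,7}->{1,2,3,5,6}; U {1,2,4,7}->{1,2,4}; W {1,3,5,6,7}->{3,5,6,7} => REVISION
Constraint 2 (W < X) on D(W)={3,5,6,7} D(X)={2,3,4,5,6,7}: W {3,5,6,7}->{3,5,6}; X {2,3,4,5,6,7}->{4,5,6,7} => REVISION
Constraint 3 (U != W) on D(U)={1,2,4} D(W)={3,5,6}: no change => not a revision
Total revisions = 2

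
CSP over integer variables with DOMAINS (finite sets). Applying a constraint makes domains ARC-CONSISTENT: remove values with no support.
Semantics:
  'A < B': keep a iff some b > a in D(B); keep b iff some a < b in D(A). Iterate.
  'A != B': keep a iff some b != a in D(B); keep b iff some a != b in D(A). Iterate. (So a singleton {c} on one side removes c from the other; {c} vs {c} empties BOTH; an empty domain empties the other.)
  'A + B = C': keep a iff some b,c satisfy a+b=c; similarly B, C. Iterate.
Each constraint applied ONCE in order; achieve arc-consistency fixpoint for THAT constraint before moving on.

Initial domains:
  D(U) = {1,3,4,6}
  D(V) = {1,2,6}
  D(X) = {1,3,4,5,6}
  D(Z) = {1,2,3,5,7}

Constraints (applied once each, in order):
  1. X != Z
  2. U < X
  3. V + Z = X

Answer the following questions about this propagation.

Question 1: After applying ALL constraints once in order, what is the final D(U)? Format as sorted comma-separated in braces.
Answer: {1,3,4}

Derivation:
Constraint 1 (X != Z) on D(X)={1,3,4,5,6} D(Z)={1,2,3,5,7}: no change
Constraint 2 (U < X) on D(U)={1,3,4,6} D(X)={1,3,4,5,6}: U {1,3,4,6}->{1,3,4}; X {1,3,4,5,6}->{3,4,5,6}
Constraint 3 (V + Z = X) on D(V)={1,2,6} D(Z)={1,2,3,5,7} D(X)={3,4,5,6}: V {1,2,6}->{1,2}; Z {1,2,3,5,7}->{1,2,3,5}
So after all 3 constraints: D(U) = {1,3,4}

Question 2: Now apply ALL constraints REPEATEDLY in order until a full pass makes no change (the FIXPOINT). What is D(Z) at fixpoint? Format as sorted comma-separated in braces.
Answer: {1,2,3,5}

Derivation:
pass 0 (initial): D(Z)={1,2,3,5,7}
pass 1: U {1,3,4,6}->{1,3,4}; V {1,2,6}->{1,2}; X {1,3,4,5,6}->{3,4,5,6}; Z {1,2,3,5,7}->{1,2,3,5}
pass 2: no change
Fixpoint after 2 passes: D(Z) = {1,2,3,5}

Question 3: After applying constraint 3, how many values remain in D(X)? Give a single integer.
Constraint 1 (X != Z) on D(X)={1,3,4,5,6} D(Z)={1,2,3,5,7}: no change
Constraint 2 (U < X) on D(U)={1,3,4,6} D(X)={1,3,4,5,6}: U {1,3,4,6}->{1,3,4}; X {1,3,4,5,6}->{3,4,5,6}
Constraint 3 (V + Z = X) on D(V)={1,2,6} D(Z)={1,2,3,5,7} D(X)={3,4,5,6}: V {1,2,6}->{1,2}; Z {1,2,3,5,7}->{1,2,3,5}
So after constraint 3: D(X)={3,4,5,6}, size = 4

Answer: 4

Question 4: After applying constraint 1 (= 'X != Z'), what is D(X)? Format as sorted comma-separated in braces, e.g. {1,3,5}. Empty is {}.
Constraint 1 (X != Z) on D(X)={1,3,4,5,6} D(Z)={1,2,3,5,7}: no change
So after constraint 1: D(X) = {1,3,4,5,6}

Answer: {1,3,4,5,6}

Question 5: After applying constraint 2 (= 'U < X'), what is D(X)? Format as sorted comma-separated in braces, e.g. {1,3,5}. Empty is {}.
Answer: {3,4,5,6}

Derivation:
Constraint 1 (X != Z) on D(X)={1,3,4,5,6} D(Z)={1,2,3,5,7}: no change
Constraint 2 (U < X) on D(U)={1,3,4,6} D(X)={1,3,4,5,6}: U {1,3,4,6}->{1,3,4}; X {1,3,4,5,6}->{3,4,5,6}
So after constraint 2: D(X) = {3,4,5,6}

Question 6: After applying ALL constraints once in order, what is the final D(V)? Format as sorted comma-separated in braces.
Constraint 1 (X != Z) on D(X)={1,3,4,5,6} D(Z)={1,2,3,5,7}: no change
Constraint 2 (U < X) on D(U)={1,3,4,6} D(X)={1,3,4,5,6}: U {1,3,4,6}->{1,3,4}; X {1,3,4,5,6}->{3,4,5,6}
Constraint 3 (V + Z = X) on D(V)={1,2,6} D(Z)={1,2,3,5,7} D(X)={3,4,5,6}: V {1,2,6}->{1,2}; Z {1,2,3,5,7}->{1,2,3,5}
So after all 3 constraints: D(V) = {1,2}

Answer: {1,2}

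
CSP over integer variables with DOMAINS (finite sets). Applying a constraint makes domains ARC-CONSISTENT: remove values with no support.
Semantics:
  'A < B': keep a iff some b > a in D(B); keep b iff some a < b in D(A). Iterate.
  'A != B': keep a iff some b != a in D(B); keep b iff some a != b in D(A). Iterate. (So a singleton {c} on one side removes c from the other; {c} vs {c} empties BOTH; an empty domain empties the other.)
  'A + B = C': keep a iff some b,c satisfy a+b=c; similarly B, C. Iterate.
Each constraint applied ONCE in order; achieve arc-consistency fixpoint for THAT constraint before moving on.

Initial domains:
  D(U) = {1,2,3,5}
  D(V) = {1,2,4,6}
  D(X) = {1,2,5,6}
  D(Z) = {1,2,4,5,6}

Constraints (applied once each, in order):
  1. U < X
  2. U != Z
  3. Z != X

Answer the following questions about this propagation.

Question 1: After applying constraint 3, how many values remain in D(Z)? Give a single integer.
Constraint 1 (U < X) on D(U)={1,2,3,5} D(X)={1,2,5,6}: X {1,2,5,6}->{2,5,6}
Constraint 2 (U != Z) on D(U)={1,2,3,5} D(Z)={1,2,4,5,6}: no change
Constraint 3 (Z != X) on D(Z)={1,2,4,5,6} D(X)={2,5,6}: no change
So after constraint 3: D(Z)={1,2,4,5,6}, size = 5

Answer: 5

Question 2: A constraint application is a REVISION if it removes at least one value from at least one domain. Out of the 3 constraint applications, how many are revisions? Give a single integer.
Constraint 1 (U < X) on D(U)={1,2,3,5} D(X)={1,2,5,6}: X {1,2,5,6}->{2,5,6} => REVISION
Constraint 2 (U != Z) on D(U)={1,2,3,5} D(Z)={1,2,4,5,6}: no change => not a revision
Constraint 3 (Z != X) on D(Z)={1,2,4,5,6} D(X)={2,5,6}: no change => not a revision
Total revisions = 1

Answer: 1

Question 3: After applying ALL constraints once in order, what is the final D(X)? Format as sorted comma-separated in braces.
Answer: {2,5,6}

Derivation:
Constraint 1 (U < X) on D(U)={1,2,3,5} D(X)={1,2,5,6}: X {1,2,5,6}->{2,5,6}
Constraint 2 (U != Z) on D(U)={1,2,3,5} D(Z)={1,2,4,5,6}: no change
Constraint 3 (Z != X) on D(Z)={1,2,4,5,6} D(X)={2,5,6}: no change
So after all 3 constraints: D(X) = {2,5,6}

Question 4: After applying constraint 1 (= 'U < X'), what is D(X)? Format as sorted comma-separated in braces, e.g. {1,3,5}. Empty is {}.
Answer: {2,5,6}

Derivation:
Constraint 1 (U < X) on D(U)={1,2,3,5} D(X)={1,2,5,6}: X {1,2,5,6}->{2,5,6}
So after constraint 1: D(X) = {2,5,6}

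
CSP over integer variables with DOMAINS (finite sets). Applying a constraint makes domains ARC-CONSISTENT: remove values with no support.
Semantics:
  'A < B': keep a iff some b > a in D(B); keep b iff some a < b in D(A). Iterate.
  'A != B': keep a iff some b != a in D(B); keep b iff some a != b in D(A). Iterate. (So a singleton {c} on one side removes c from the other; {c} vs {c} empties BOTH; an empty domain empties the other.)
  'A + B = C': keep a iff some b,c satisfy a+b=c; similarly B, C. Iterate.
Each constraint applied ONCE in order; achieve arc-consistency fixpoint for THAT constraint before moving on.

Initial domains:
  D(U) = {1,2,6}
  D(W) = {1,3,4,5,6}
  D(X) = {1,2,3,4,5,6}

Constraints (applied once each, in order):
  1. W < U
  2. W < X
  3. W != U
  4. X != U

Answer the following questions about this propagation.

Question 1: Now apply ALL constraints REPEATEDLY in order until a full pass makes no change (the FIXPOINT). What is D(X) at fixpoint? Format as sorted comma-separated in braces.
pass 0 (initial): D(X)={1,2,3,4,5,6}
pass 1: U {1,2,6}->{2,6}; W {1,3,4,5,6}->{1,3,4,5}; X {1,2,3,4,5,6}->{2,3,4,5,6}
pass 2: no change
Fixpoint after 2 passes: D(X) = {2,3,4,5,6}

Answer: {2,3,4,5,6}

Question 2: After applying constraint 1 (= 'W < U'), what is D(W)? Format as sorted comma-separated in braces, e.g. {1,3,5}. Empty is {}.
Answer: {1,3,4,5}

Derivation:
Constraint 1 (W < U) on D(W)={1,3,4,5,6} D(U)={1,2,6}: W {1,3,4,5,6}->{1,3,4,5}; U {1,2,6}->{2,6}
So after constraint 1: D(W) = {1,3,4,5}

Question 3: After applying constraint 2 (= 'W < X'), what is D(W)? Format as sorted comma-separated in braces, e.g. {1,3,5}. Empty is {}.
Answer: {1,3,4,5}

Derivation:
Constraint 1 (W < U) on D(W)={1,3,4,5,6} D(U)={1,2,6}: W {1,3,4,5,6}->{1,3,4,5}; U {1,2,6}->{2,6}
Constraint 2 (W < X) on D(W)={1,3,4,5} D(X)={1,2,3,4,5,6}: X {1,2,3,4,5,6}->{2,3,4,5,6}
So after constraint 2: D(W) = {1,3,4,5}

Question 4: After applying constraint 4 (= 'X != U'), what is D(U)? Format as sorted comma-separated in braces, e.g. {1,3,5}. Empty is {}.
Answer: {2,6}

Derivation:
Constraint 1 (W < U) on D(W)={1,3,4,5,6} D(U)={1,2,6}: W {1,3,4,5,6}->{1,3,4,5}; U {1,2,6}->{2,6}
Constraint 2 (W < X) on D(W)={1,3,4,5} D(X)={1,2,3,4,5,6}: X {1,2,3,4,5,6}->{2,3,4,5,6}
Constraint 3 (W != U) on D(W)={1,3,4,5} D(U)={2,6}: no change
Constraint 4 (X != U) on D(X)={2,3,4,5,6} D(U)={2,6}: no change
So after constraint 4: D(U) = {2,6}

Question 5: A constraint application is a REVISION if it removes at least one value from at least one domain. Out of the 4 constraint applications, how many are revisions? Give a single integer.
Constraint 1 (W < U) on D(W)={1,3,4,5,6} D(U)={1,2,6}: W {1,3,4,5,6}->{1,3,4,5}; U {1,2,6}->{2,6} => REVISION
Constraint 2 (W < X) on D(W)={1,3,4,5} D(X)={1,2,3,4,5,6}: X {1,2,3,4,5,6}->{2,3,4,5,6} => REVISION
Constraint 3 (W != U) on D(W)={1,3,4,5} D(U)={2,6}: no change => not a revision
Constraint 4 (X != U) on D(X)={2,3,4,5,6} D(U)={2,6}: no change => not a revision
Total revisions = 2

Answer: 2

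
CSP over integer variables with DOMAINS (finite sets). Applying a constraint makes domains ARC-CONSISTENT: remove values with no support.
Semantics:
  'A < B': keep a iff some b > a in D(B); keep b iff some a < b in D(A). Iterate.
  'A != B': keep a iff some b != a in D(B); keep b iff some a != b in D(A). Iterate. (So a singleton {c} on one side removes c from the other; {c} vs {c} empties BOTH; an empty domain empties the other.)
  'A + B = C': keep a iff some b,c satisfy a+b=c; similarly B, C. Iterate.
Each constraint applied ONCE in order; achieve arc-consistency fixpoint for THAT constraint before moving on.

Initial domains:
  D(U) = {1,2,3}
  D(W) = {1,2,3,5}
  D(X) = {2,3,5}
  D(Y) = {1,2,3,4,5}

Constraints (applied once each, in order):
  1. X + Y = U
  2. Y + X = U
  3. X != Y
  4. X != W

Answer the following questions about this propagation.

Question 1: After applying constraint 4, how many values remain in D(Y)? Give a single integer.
Constraint 1 (X + Y = U) on D(X)={2,3,5} D(Y)={1,2,3,4,5} D(U)={1,2,3}: X {2,3,5}->{2}; Y {1,2,3,4,5}->{1}; U {1,2,3}->{3}
Constraint 2 (Y + X = U) on D(Y)={1} D(X)={2} D(U)={3}: no change
Constraint 3 (X != Y) on D(X)={2} D(Y)={1}: no change
Constraint 4 (X != W) on D(X)={2} D(W)={1,2,3,5}: W {1,2,3,5}->{1,3,5}
So after constraint 4: D(Y)={1}, size = 1

Answer: 1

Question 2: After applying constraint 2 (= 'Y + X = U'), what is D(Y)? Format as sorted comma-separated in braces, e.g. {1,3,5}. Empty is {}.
Answer: {1}

Derivation:
Constraint 1 (X + Y = U) on D(X)={2,3,5} D(Y)={1,2,3,4,5} D(U)={1,2,3}: X {2,3,5}->{2}; Y {1,2,3,4,5}->{1}; U {1,2,3}->{3}
Constraint 2 (Y + X = U) on D(Y)={1} D(X)={2} D(U)={3}: no change
So after constraint 2: D(Y) = {1}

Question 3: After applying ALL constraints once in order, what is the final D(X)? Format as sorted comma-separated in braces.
Answer: {2}

Derivation:
Constraint 1 (X + Y = U) on D(X)={2,3,5} D(Y)={1,2,3,4,5} D(U)={1,2,3}: X {2,3,5}->{2}; Y {1,2,3,4,5}->{1}; U {1,2,3}->{3}
Constraint 2 (Y + X = U) on D(Y)={1} D(X)={2} D(U)={3}: no change
Constraint 3 (X != Y) on D(X)={2} D(Y)={1}: no change
Constraint 4 (X != W) on D(X)={2} D(W)={1,2,3,5}: W {1,2,3,5}->{1,3,5}
So after all 4 constraints: D(X) = {2}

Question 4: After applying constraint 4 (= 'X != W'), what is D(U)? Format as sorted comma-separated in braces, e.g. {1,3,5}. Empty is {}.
Answer: {3}

Derivation:
Constraint 1 (X + Y = U) on D(X)={2,3,5} D(Y)={1,2,3,4,5} D(U)={1,2,3}: X {2,3,5}->{2}; Y {1,2,3,4,5}->{1}; U {1,2,3}->{3}
Constraint 2 (Y + X = U) on D(Y)={1} D(X)={2} D(U)={3}: no change
Constraint 3 (X != Y) on D(X)={2} D(Y)={1}: no change
Constraint 4 (X != W) on D(X)={2} D(W)={1,2,3,5}: W {1,2,3,5}->{1,3,5}
So after constraint 4: D(U) = {3}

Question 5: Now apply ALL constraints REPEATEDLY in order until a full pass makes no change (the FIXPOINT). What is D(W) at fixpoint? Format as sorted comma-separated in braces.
pass 0 (initial): D(W)={1,2,3,5}
pass 1: U {1,2,3}->{3}; W {1,2,3,5}->{1,3,5}; X {2,3,5}->{2}; Y {1,2,3,4,5}->{1}
pass 2: no change
Fixpoint after 2 passes: D(W) = {1,3,5}

Answer: {1,3,5}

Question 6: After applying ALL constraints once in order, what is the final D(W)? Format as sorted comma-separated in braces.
Answer: {1,3,5}

Derivation:
Constraint 1 (X + Y = U) on D(X)={2,3,5} D(Y)={1,2,3,4,5} D(U)={1,2,3}: X {2,3,5}->{2}; Y {1,2,3,4,5}->{1}; U {1,2,3}->{3}
Constraint 2 (Y + X = U) on D(Y)={1} D(X)={2} D(U)={3}: no change
Constraint 3 (X != Y) on D(X)={2} D(Y)={1}: no change
Constraint 4 (X != W) on D(X)={2} D(W)={1,2,3,5}: W {1,2,3,5}->{1,3,5}
So after all 4 constraints: D(W) = {1,3,5}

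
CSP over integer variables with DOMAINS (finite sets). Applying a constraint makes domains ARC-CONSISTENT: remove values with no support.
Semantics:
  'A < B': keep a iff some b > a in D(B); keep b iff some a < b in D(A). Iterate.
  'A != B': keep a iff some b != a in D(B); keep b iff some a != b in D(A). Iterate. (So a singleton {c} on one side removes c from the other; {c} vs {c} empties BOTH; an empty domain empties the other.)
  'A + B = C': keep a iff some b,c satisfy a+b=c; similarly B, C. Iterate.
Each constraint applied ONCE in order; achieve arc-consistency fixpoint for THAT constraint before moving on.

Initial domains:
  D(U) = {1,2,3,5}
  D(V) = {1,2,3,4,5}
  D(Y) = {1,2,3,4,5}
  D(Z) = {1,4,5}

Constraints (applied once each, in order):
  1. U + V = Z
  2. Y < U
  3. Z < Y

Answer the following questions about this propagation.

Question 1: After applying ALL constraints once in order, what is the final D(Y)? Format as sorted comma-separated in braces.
Constraint 1 (U + V = Z) on D(U)={1,2,3,5} D(V)={1,2,3,4,5} D(Z)={1,4,5}: U {1,2,3,5}->{1,2,3}; V {1,2,3,4,5}->{1,2,3,4}; Z {1,4,5}->{4,5}
Constraint 2 (Y < U) on D(Y)={1,2,3,4,5} D(U)={1,2,3}: Y {1,2,3,4,5}->{1,2}; U {1,2,3}->{2,3}
Constraint 3 (Z < Y) on D(Z)={4,5} D(Y)={1,2}: Z {4,5}->{}; Y {1,2}->{}
So after all 3 constraints: D(Y) = {}

Answer: {}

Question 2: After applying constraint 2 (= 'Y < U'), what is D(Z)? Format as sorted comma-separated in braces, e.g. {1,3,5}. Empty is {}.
Constraint 1 (U + V = Z) on D(U)={1,2,3,5} D(V)={1,2,3,4,5} D(Z)={1,4,5}: U {1,2,3,5}->{1,2,3}; V {1,2,3,4,5}->{1,2,3,4}; Z {1,4,5}->{4,5}
Constraint 2 (Y < U) on D(Y)={1,2,3,4,5} D(U)={1,2,3}: Y {1,2,3,4,5}->{1,2}; U {1,2,3}->{2,3}
So after constraint 2: D(Z) = {4,5}

Answer: {4,5}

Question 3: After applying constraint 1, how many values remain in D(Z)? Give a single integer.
Constraint 1 (U + V = Z) on D(U)={1,2,3,5} D(V)={1,2,3,4,5} D(Z)={1,4,5}: U {1,2,3,5}->{1,2,3}; V {1,2,3,4,5}->{1,2,3,4}; Z {1,4,5}->{4,5}
So after constraint 1: D(Z)={4,5}, size = 2

Answer: 2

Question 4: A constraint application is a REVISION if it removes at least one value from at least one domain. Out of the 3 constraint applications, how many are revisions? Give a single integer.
Answer: 3

Derivation:
Constraint 1 (U + V = Z) on D(U)={1,2,3,5} D(V)={1,2,3,4,5} D(Z)={1,4,5}: U {1,2,3,5}->{1,2,3}; V {1,2,3,4,5}->{1,2,3,4}; Z {1,4,5}->{4,5} => REVISION
Constraint 2 (Y < U) on D(Y)={1,2,3,4,5} D(U)={1,2,3}: Y {1,2,3,4,5}->{1,2}; U {1,2,3}->{2,3} => REVISION
Constraint 3 (Z < Y) on D(Z)={4,5} D(Y)={1,2}: Z {4,5}->{}; Y {1,2}->{} => REVISION
Total revisions = 3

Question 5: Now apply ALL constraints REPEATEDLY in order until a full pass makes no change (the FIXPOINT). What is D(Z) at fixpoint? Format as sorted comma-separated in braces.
pass 0 (initial): D(Z)={1,4,5}
pass 1: U {1,2,3,5}->{2,3}; V {1,2,3,4,5}->{1,2,3,4}; Y {1,2,3,4,5}->{}; Z {1,4,5}->{}
pass 2: U {2,3}->{}; V {1,2,3,4}->{}
pass 3: no change
Fixpoint after 3 passes: D(Z) = {}

Answer: {}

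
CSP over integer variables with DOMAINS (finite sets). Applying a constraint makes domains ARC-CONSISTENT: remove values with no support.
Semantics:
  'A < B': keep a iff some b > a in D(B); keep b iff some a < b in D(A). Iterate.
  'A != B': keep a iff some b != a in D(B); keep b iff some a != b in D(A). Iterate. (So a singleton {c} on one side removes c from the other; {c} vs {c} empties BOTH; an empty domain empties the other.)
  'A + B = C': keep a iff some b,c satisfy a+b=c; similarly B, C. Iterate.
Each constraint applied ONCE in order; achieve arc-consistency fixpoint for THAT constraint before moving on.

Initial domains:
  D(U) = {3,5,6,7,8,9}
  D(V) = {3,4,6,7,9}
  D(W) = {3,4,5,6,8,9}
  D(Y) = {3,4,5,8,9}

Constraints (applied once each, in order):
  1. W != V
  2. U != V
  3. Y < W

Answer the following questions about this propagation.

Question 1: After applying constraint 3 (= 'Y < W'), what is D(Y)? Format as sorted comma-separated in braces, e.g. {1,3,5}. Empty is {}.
Constraint 1 (W != V) on D(W)={3,4,5,6,8,9} D(V)={3,4,6,7,9}: no change
Constraint 2 (U != V) on D(U)={3,5,6,7,8,9} D(V)={3,4,6,7,9}: no change
Constraint 3 (Y < W) on D(Y)={3,4,5,8,9} D(W)={3,4,5,6,8,9}: Y {3,4,5,8,9}->{3,4,5,8}; W {3,4,5,6,8,9}->{4,5,6,8,9}
So after constraint 3: D(Y) = {3,4,5,8}

Answer: {3,4,5,8}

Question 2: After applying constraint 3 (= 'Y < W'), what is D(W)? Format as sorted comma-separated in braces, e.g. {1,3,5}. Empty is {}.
Answer: {4,5,6,8,9}

Derivation:
Constraint 1 (W != V) on D(W)={3,4,5,6,8,9} D(V)={3,4,6,7,9}: no change
Constraint 2 (U != V) on D(U)={3,5,6,7,8,9} D(V)={3,4,6,7,9}: no change
Constraint 3 (Y < W) on D(Y)={3,4,5,8,9} D(W)={3,4,5,6,8,9}: Y {3,4,5,8,9}->{3,4,5,8}; W {3,4,5,6,8,9}->{4,5,6,8,9}
So after constraint 3: D(W) = {4,5,6,8,9}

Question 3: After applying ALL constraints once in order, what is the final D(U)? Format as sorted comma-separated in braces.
Constraint 1 (W != V) on D(W)={3,4,5,6,8,9} D(V)={3,4,6,7,9}: no change
Constraint 2 (U != V) on D(U)={3,5,6,7,8,9} D(V)={3,4,6,7,9}: no change
Constraint 3 (Y < W) on D(Y)={3,4,5,8,9} D(W)={3,4,5,6,8,9}: Y {3,4,5,8,9}->{3,4,5,8}; W {3,4,5,6,8,9}->{4,5,6,8,9}
So after all 3 constraints: D(U) = {3,5,6,7,8,9}

Answer: {3,5,6,7,8,9}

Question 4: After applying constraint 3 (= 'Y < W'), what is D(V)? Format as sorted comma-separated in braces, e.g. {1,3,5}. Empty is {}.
Constraint 1 (W != V) on D(W)={3,4,5,6,8,9} D(V)={3,4,6,7,9}: no change
Constraint 2 (U != V) on D(U)={3,5,6,7,8,9} D(V)={3,4,6,7,9}: no change
Constraint 3 (Y < W) on D(Y)={3,4,5,8,9} D(W)={3,4,5,6,8,9}: Y {3,4,5,8,9}->{3,4,5,8}; W {3,4,5,6,8,9}->{4,5,6,8,9}
So after constraint 3: D(V) = {3,4,6,7,9}

Answer: {3,4,6,7,9}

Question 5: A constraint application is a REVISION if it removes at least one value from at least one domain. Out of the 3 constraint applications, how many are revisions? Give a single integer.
Answer: 1

Derivation:
Constraint 1 (W != V) on D(W)={3,4,5,6,8,9} D(V)={3,4,6,7,9}: no change => not a revision
Constraint 2 (U != V) on D(U)={3,5,6,7,8,9} D(V)={3,4,6,7,9}: no change => not a revision
Constraint 3 (Y < W) on D(Y)={3,4,5,8,9} D(W)={3,4,5,6,8,9}: Y {3,4,5,8,9}->{3,4,5,8}; W {3,4,5,6,8,9}->{4,5,6,8,9} => REVISION
Total revisions = 1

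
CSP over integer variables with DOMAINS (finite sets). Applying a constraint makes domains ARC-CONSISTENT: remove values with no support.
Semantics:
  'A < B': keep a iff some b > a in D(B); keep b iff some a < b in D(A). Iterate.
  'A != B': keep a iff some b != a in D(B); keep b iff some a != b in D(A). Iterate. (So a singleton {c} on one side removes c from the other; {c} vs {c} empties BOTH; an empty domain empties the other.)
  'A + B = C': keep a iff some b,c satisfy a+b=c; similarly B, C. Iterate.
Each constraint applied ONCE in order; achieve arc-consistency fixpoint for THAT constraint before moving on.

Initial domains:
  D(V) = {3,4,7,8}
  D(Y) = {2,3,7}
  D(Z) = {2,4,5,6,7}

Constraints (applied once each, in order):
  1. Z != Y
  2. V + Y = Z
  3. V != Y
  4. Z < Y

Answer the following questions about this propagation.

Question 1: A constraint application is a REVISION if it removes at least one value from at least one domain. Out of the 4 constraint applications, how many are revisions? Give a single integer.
Answer: 2

Derivation:
Constraint 1 (Z != Y) on D(Z)={2,4,5,6,7} D(Y)={2,3,7}: no change => not a revision
Constraint 2 (V + Y = Z) on D(V)={3,4,7,8} D(Y)={2,3,7} D(Z)={2,4,5,6,7}: V {3,4,7,8}->{3,4}; Y {2,3,7}->{2,3}; Z {2,4,5,6,7}->{5,6,7} => REVISION
Constraint 3 (V != Y) on D(V)={3,4} D(Y)={2,3}: no change => not a revision
Constraint 4 (Z < Y) on D(Z)={5,6,7} D(Y)={2,3}: Z {5,6,7}->{}; Y {2,3}->{} => REVISION
Total revisions = 2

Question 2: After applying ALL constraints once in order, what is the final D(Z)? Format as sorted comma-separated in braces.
Answer: {}

Derivation:
Constraint 1 (Z != Y) on D(Z)={2,4,5,6,7} D(Y)={2,3,7}: no change
Constraint 2 (V + Y = Z) on D(V)={3,4,7,8} D(Y)={2,3,7} D(Z)={2,4,5,6,7}: V {3,4,7,8}->{3,4}; Y {2,3,7}->{2,3}; Z {2,4,5,6,7}->{5,6,7}
Constraint 3 (V != Y) on D(V)={3,4} D(Y)={2,3}: no change
Constraint 4 (Z < Y) on D(Z)={5,6,7} D(Y)={2,3}: Z {5,6,7}->{}; Y {2,3}->{}
So after all 4 constraints: D(Z) = {}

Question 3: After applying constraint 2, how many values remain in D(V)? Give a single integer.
Constraint 1 (Z != Y) on D(Z)={2,4,5,6,7} D(Y)={2,3,7}: no change
Constraint 2 (V + Y = Z) on D(V)={3,4,7,8} D(Y)={2,3,7} D(Z)={2,4,5,6,7}: V {3,4,7,8}->{3,4}; Y {2,3,7}->{2,3}; Z {2,4,5,6,7}->{5,6,7}
So after constraint 2: D(V)={3,4}, size = 2

Answer: 2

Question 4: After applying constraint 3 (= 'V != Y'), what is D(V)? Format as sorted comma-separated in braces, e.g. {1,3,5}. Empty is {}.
Answer: {3,4}

Derivation:
Constraint 1 (Z != Y) on D(Z)={2,4,5,6,7} D(Y)={2,3,7}: no change
Constraint 2 (V + Y = Z) on D(V)={3,4,7,8} D(Y)={2,3,7} D(Z)={2,4,5,6,7}: V {3,4,7,8}->{3,4}; Y {2,3,7}->{2,3}; Z {2,4,5,6,7}->{5,6,7}
Constraint 3 (V != Y) on D(V)={3,4} D(Y)={2,3}: no change
So after constraint 3: D(V) = {3,4}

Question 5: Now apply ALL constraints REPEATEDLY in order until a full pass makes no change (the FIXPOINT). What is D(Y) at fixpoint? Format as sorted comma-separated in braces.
pass 0 (initial): D(Y)={2,3,7}
pass 1: V {3,4,7,8}->{3,4}; Y {2,3,7}->{}; Z {2,4,5,6,7}->{}
pass 2: V {3,4}->{}
pass 3: no change
Fixpoint after 3 passes: D(Y) = {}

Answer: {}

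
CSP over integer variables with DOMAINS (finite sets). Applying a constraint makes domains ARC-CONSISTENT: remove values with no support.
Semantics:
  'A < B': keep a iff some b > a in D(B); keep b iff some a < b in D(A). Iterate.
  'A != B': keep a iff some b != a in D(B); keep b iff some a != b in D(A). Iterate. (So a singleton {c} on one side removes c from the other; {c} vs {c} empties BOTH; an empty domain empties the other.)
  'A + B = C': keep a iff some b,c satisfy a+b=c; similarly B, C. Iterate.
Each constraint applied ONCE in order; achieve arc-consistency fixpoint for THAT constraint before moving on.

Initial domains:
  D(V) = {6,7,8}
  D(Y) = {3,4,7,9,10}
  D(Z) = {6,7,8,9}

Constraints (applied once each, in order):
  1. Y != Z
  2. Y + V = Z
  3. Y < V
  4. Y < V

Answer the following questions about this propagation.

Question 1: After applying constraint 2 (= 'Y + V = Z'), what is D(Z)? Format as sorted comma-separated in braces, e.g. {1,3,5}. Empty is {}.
Answer: {9}

Derivation:
Constraint 1 (Y != Z) on D(Y)={3,4,7,9,10} D(Z)={6,7,8,9}: no change
Constraint 2 (Y + V = Z) on D(Y)={3,4,7,9,10} D(V)={6,7,8} D(Z)={6,7,8,9}: Y {3,4,7,9,10}->{3}; V {6,7,8}->{6}; Z {6,7,8,9}->{9}
So after constraint 2: D(Z) = {9}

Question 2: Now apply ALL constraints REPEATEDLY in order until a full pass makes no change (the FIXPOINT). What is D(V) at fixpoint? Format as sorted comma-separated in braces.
Answer: {6}

Derivation:
pass 0 (initial): D(V)={6,7,8}
pass 1: V {6,7,8}->{6}; Y {3,4,7,9,10}->{3}; Z {6,7,8,9}->{9}
pass 2: no change
Fixpoint after 2 passes: D(V) = {6}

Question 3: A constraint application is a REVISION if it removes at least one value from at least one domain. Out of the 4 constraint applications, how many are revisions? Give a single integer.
Answer: 1

Derivation:
Constraint 1 (Y != Z) on D(Y)={3,4,7,9,10} D(Z)={6,7,8,9}: no change => not a revision
Constraint 2 (Y + V = Z) on D(Y)={3,4,7,9,10} D(V)={6,7,8} D(Z)={6,7,8,9}: Y {3,4,7,9,10}->{3}; V {6,7,8}->{6}; Z {6,7,8,9}->{9} => REVISION
Constraint 3 (Y < V) on D(Y)={3} D(V)={6}: no change => not a revision
Constraint 4 (Y < V) on D(Y)={3} D(V)={6}: no change => not a revision
Total revisions = 1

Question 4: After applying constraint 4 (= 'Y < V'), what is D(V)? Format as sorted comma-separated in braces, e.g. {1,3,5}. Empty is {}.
Constraint 1 (Y != Z) on D(Y)={3,4,7,9,10} D(Z)={6,7,8,9}: no change
Constraint 2 (Y + V = Z) on D(Y)={3,4,7,9,10} D(V)={6,7,8} D(Z)={6,7,8,9}: Y {3,4,7,9,10}->{3}; V {6,7,8}->{6}; Z {6,7,8,9}->{9}
Constraint 3 (Y < V) on D(Y)={3} D(V)={6}: no change
Constraint 4 (Y < V) on D(Y)={3} D(V)={6}: no change
So after constraint 4: D(V) = {6}

Answer: {6}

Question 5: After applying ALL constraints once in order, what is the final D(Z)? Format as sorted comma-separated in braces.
Constraint 1 (Y != Z) on D(Y)={3,4,7,9,10} D(Z)={6,7,8,9}: no change
Constraint 2 (Y + V = Z) on D(Y)={3,4,7,9,10} D(V)={6,7,8} D(Z)={6,7,8,9}: Y {3,4,7,9,10}->{3}; V {6,7,8}->{6}; Z {6,7,8,9}->{9}
Constraint 3 (Y < V) on D(Y)={3} D(V)={6}: no change
Constraint 4 (Y < V) on D(Y)={3} D(V)={6}: no change
So after all 4 constraints: D(Z) = {9}

Answer: {9}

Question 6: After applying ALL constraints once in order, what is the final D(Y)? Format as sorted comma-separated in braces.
Answer: {3}

Derivation:
Constraint 1 (Y != Z) on D(Y)={3,4,7,9,10} D(Z)={6,7,8,9}: no change
Constraint 2 (Y + V = Z) on D(Y)={3,4,7,9,10} D(V)={6,7,8} D(Z)={6,7,8,9}: Y {3,4,7,9,10}->{3}; V {6,7,8}->{6}; Z {6,7,8,9}->{9}
Constraint 3 (Y < V) on D(Y)={3} D(V)={6}: no change
Constraint 4 (Y < V) on D(Y)={3} D(V)={6}: no change
So after all 4 constraints: D(Y) = {3}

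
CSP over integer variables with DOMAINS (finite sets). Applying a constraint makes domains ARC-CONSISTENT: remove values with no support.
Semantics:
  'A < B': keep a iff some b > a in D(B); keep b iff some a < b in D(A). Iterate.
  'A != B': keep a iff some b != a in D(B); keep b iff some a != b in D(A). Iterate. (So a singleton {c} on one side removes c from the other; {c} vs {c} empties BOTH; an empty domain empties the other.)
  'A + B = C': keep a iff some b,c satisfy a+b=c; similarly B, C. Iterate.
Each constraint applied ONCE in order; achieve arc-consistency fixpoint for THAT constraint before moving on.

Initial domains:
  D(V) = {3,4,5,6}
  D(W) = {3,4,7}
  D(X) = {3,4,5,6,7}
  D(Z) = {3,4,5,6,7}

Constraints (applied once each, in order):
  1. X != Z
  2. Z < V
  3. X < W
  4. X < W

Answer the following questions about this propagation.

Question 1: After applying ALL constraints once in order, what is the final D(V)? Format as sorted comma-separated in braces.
Constraint 1 (X != Z) on D(X)={3,4,5,6,7} D(Z)={3,4,5,6,7}: no change
Constraint 2 (Z < V) on D(Z)={3,4,5,6,7} D(V)={3,4,5,6}: Z {3,4,5,6,7}->{3,4,5}; V {3,4,5,6}->{4,5,6}
Constraint 3 (X < W) on D(X)={3,4,5,6,7} D(W)={3,4,7}: X {3,4,5,6,7}->{3,4,5,6}; W {3,4,7}->{4,7}
Constraint 4 (X < W) on D(X)={3,4,5,6} D(W)={4,7}: no change
So after all 4 constraints: D(V) = {4,5,6}

Answer: {4,5,6}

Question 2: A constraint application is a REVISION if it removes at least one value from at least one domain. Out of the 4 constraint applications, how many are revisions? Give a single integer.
Constraint 1 (X != Z) on D(X)={3,4,5,6,7} D(Z)={3,4,5,6,7}: no change => not a revision
Constraint 2 (Z < V) on D(Z)={3,4,5,6,7} D(V)={3,4,5,6}: Z {3,4,5,6,7}->{3,4,5}; V {3,4,5,6}->{4,5,6} => REVISION
Constraint 3 (X < W) on D(X)={3,4,5,6,7} D(W)={3,4,7}: X {3,4,5,6,7}->{3,4,5,6}; W {3,4,7}->{4,7} => REVISION
Constraint 4 (X < W) on D(X)={3,4,5,6} D(W)={4,7}: no change => not a revision
Total revisions = 2

Answer: 2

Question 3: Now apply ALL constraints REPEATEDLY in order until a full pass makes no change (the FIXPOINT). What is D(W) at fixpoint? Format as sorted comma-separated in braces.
Answer: {4,7}

Derivation:
pass 0 (initial): D(W)={3,4,7}
pass 1: V {3,4,5,6}->{4,5,6}; W {3,4,7}->{4,7}; X {3,4,5,6,7}->{3,4,5,6}; Z {3,4,5,6,7}->{3,4,5}
pass 2: no change
Fixpoint after 2 passes: D(W) = {4,7}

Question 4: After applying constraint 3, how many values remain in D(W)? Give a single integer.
Constraint 1 (X != Z) on D(X)={3,4,5,6,7} D(Z)={3,4,5,6,7}: no change
Constraint 2 (Z < V) on D(Z)={3,4,5,6,7} D(V)={3,4,5,6}: Z {3,4,5,6,7}->{3,4,5}; V {3,4,5,6}->{4,5,6}
Constraint 3 (X < W) on D(X)={3,4,5,6,7} D(W)={3,4,7}: X {3,4,5,6,7}->{3,4,5,6}; W {3,4,7}->{4,7}
So after constraint 3: D(W)={4,7}, size = 2

Answer: 2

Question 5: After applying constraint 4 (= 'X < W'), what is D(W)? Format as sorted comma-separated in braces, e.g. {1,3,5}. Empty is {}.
Answer: {4,7}

Derivation:
Constraint 1 (X != Z) on D(X)={3,4,5,6,7} D(Z)={3,4,5,6,7}: no change
Constraint 2 (Z < V) on D(Z)={3,4,5,6,7} D(V)={3,4,5,6}: Z {3,4,5,6,7}->{3,4,5}; V {3,4,5,6}->{4,5,6}
Constraint 3 (X < W) on D(X)={3,4,5,6,7} D(W)={3,4,7}: X {3,4,5,6,7}->{3,4,5,6}; W {3,4,7}->{4,7}
Constraint 4 (X < W) on D(X)={3,4,5,6} D(W)={4,7}: no change
So after constraint 4: D(W) = {4,7}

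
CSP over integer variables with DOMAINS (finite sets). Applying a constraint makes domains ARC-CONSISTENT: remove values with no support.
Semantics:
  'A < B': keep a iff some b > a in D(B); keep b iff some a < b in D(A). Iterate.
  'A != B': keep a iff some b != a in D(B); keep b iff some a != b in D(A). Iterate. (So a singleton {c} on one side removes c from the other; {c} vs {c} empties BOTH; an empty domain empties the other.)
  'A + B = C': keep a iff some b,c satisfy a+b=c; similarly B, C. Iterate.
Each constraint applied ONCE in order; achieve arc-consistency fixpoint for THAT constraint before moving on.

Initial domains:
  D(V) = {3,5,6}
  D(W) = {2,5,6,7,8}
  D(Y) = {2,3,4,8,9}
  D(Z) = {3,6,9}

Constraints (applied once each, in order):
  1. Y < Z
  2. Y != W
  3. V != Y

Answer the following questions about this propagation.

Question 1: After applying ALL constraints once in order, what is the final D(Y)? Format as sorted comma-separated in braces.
Constraint 1 (Y < Z) on D(Y)={2,3,4,8,9} D(Z)={3,6,9}: Y {2,3,4,8,9}->{2,3,4,8}
Constraint 2 (Y != W) on D(Y)={2,3,4,8} D(W)={2,5,6,7,8}: no change
Constraint 3 (V != Y) on D(V)={3,5,6} D(Y)={2,3,4,8}: no change
So after all 3 constraints: D(Y) = {2,3,4,8}

Answer: {2,3,4,8}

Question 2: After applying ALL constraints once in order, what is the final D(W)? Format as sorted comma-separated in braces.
Answer: {2,5,6,7,8}

Derivation:
Constraint 1 (Y < Z) on D(Y)={2,3,4,8,9} D(Z)={3,6,9}: Y {2,3,4,8,9}->{2,3,4,8}
Constraint 2 (Y != W) on D(Y)={2,3,4,8} D(W)={2,5,6,7,8}: no change
Constraint 3 (V != Y) on D(V)={3,5,6} D(Y)={2,3,4,8}: no change
So after all 3 constraints: D(W) = {2,5,6,7,8}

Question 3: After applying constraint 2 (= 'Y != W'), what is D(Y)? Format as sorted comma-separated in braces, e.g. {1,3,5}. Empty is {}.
Constraint 1 (Y < Z) on D(Y)={2,3,4,8,9} D(Z)={3,6,9}: Y {2,3,4,8,9}->{2,3,4,8}
Constraint 2 (Y != W) on D(Y)={2,3,4,8} D(W)={2,5,6,7,8}: no change
So after constraint 2: D(Y) = {2,3,4,8}

Answer: {2,3,4,8}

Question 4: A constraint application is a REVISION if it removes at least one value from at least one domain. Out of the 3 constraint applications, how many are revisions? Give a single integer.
Constraint 1 (Y < Z) on D(Y)={2,3,4,8,9} D(Z)={3,6,9}: Y {2,3,4,8,9}->{2,3,4,8} => REVISION
Constraint 2 (Y != W) on D(Y)={2,3,4,8} D(W)={2,5,6,7,8}: no change => not a revision
Constraint 3 (V != Y) on D(V)={3,5,6} D(Y)={2,3,4,8}: no change => not a revision
Total revisions = 1

Answer: 1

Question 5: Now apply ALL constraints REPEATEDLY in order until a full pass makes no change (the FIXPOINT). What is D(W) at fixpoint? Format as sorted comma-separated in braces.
Answer: {2,5,6,7,8}

Derivation:
pass 0 (initial): D(W)={2,5,6,7,8}
pass 1: Y {2,3,4,8,9}->{2,3,4,8}
pass 2: no change
Fixpoint after 2 passes: D(W) = {2,5,6,7,8}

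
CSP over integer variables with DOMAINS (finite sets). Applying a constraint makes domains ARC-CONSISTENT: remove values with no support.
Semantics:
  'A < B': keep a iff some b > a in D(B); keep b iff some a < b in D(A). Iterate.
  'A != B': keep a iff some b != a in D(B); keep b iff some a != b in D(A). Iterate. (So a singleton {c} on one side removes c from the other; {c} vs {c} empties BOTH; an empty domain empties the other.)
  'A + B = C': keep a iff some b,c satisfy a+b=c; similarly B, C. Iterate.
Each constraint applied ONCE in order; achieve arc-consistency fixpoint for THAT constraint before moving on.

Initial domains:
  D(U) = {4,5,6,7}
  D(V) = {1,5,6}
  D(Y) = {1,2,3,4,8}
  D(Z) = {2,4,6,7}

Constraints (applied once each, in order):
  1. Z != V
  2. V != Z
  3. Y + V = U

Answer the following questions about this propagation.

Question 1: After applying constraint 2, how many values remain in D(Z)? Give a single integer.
Answer: 4

Derivation:
Constraint 1 (Z != V) on D(Z)={2,4,6,7} D(V)={1,5,6}: no change
Constraint 2 (V != Z) on D(V)={1,5,6} D(Z)={2,4,6,7}: no change
So after constraint 2: D(Z)={2,4,6,7}, size = 4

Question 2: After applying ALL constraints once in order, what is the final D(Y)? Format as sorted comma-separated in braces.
Answer: {1,2,3,4}

Derivation:
Constraint 1 (Z != V) on D(Z)={2,4,6,7} D(V)={1,5,6}: no change
Constraint 2 (V != Z) on D(V)={1,5,6} D(Z)={2,4,6,7}: no change
Constraint 3 (Y + V = U) on D(Y)={1,2,3,4,8} D(V)={1,5,6} D(U)={4,5,6,7}: Y {1,2,3,4,8}->{1,2,3,4}
So after all 3 constraints: D(Y) = {1,2,3,4}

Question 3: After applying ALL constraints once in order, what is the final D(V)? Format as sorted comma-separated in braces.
Constraint 1 (Z != V) on D(Z)={2,4,6,7} D(V)={1,5,6}: no change
Constraint 2 (V != Z) on D(V)={1,5,6} D(Z)={2,4,6,7}: no change
Constraint 3 (Y + V = U) on D(Y)={1,2,3,4,8} D(V)={1,5,6} D(U)={4,5,6,7}: Y {1,2,3,4,8}->{1,2,3,4}
So after all 3 constraints: D(V) = {1,5,6}

Answer: {1,5,6}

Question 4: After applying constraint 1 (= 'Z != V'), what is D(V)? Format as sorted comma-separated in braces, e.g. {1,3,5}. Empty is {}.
Answer: {1,5,6}

Derivation:
Constraint 1 (Z != V) on D(Z)={2,4,6,7} D(V)={1,5,6}: no change
So after constraint 1: D(V) = {1,5,6}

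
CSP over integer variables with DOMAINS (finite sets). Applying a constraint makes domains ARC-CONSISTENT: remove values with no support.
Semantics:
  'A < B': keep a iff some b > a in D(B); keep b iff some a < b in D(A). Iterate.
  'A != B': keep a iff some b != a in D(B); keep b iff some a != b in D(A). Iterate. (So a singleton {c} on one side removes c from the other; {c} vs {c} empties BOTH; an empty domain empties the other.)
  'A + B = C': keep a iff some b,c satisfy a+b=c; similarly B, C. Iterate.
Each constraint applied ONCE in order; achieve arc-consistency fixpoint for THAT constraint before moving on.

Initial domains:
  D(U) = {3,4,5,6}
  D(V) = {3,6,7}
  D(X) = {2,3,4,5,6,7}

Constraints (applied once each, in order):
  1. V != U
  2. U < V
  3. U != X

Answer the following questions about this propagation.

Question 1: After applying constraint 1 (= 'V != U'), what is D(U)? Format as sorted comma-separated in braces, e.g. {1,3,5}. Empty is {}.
Answer: {3,4,5,6}

Derivation:
Constraint 1 (V != U) on D(V)={3,6,7} D(U)={3,4,5,6}: no change
So after constraint 1: D(U) = {3,4,5,6}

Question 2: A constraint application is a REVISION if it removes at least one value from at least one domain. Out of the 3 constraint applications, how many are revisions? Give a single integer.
Answer: 1

Derivation:
Constraint 1 (V != U) on D(V)={3,6,7} D(U)={3,4,5,6}: no change => not a revision
Constraint 2 (U < V) on D(U)={3,4,5,6} D(V)={3,6,7}: V {3,6,7}->{6,7} => REVISION
Constraint 3 (U != X) on D(U)={3,4,5,6} D(X)={2,3,4,5,6,7}: no change => not a revision
Total revisions = 1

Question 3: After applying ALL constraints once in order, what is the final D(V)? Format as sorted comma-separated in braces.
Constraint 1 (V != U) on D(V)={3,6,7} D(U)={3,4,5,6}: no change
Constraint 2 (U < V) on D(U)={3,4,5,6} D(V)={3,6,7}: V {3,6,7}->{6,7}
Constraint 3 (U != X) on D(U)={3,4,5,6} D(X)={2,3,4,5,6,7}: no change
So after all 3 constraints: D(V) = {6,7}

Answer: {6,7}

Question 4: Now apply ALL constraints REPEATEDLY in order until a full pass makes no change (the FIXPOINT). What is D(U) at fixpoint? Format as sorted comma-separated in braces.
Answer: {3,4,5,6}

Derivation:
pass 0 (initial): D(U)={3,4,5,6}
pass 1: V {3,6,7}->{6,7}
pass 2: no change
Fixpoint after 2 passes: D(U) = {3,4,5,6}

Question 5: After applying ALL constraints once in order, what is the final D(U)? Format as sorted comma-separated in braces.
Constraint 1 (V != U) on D(V)={3,6,7} D(U)={3,4,5,6}: no change
Constraint 2 (U < V) on D(U)={3,4,5,6} D(V)={3,6,7}: V {3,6,7}->{6,7}
Constraint 3 (U != X) on D(U)={3,4,5,6} D(X)={2,3,4,5,6,7}: no change
So after all 3 constraints: D(U) = {3,4,5,6}

Answer: {3,4,5,6}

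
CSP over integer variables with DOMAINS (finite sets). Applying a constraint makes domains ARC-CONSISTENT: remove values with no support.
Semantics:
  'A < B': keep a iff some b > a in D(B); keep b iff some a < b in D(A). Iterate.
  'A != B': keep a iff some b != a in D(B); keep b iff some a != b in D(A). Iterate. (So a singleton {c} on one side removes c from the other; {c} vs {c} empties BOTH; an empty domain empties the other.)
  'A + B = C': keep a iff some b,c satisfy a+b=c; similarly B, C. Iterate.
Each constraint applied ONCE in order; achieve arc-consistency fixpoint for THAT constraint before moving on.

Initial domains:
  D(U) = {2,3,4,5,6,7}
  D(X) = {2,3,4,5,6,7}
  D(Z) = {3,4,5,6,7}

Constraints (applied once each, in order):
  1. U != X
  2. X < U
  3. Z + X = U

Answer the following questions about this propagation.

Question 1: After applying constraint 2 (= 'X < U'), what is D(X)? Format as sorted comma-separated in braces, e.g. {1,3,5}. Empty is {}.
Constraint 1 (U != X) on D(U)={2,3,4,5,6,7} D(X)={2,3,4,5,6,7}: no change
Constraint 2 (X < U) on D(X)={2,3,4,5,6,7} D(U)={2,3,4,5,6,7}: X {2,3,4,5,6,7}->{2,3,4,5,6}; U {2,3,4,5,6,7}->{3,4,5,6,7}
So after constraint 2: D(X) = {2,3,4,5,6}

Answer: {2,3,4,5,6}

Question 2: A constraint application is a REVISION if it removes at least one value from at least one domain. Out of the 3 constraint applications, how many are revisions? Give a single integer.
Constraint 1 (U != X) on D(U)={2,3,4,5,6,7} D(X)={2,3,4,5,6,7}: no change => not a revision
Constraint 2 (X < U) on D(X)={2,3,4,5,6,7} D(U)={2,3,4,5,6,7}: X {2,3,4,5,6,7}->{2,3,4,5,6}; U {2,3,4,5,6,7}->{3,4,5,6,7} => REVISION
Constraint 3 (Z + X = U) on D(Z)={3,4,5,6,7} D(X)={2,3,4,5,6} D(U)={3,4,5,6,7}: Z {3,4,5,6,7}->{3,4,5}; X {2,3,4,5,6}->{2,3,4}; U {3,4,5,6,7}->{5,6,7} => REVISION
Total revisions = 2

Answer: 2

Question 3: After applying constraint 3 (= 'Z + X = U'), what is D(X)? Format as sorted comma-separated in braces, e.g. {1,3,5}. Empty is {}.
Constraint 1 (U != X) on D(U)={2,3,4,5,6,7} D(X)={2,3,4,5,6,7}: no change
Constraint 2 (X < U) on D(X)={2,3,4,5,6,7} D(U)={2,3,4,5,6,7}: X {2,3,4,5,6,7}->{2,3,4,5,6}; U {2,3,4,5,6,7}->{3,4,5,6,7}
Constraint 3 (Z + X = U) on D(Z)={3,4,5,6,7} D(X)={2,3,4,5,6} D(U)={3,4,5,6,7}: Z {3,4,5,6,7}->{3,4,5}; X {2,3,4,5,6}->{2,3,4}; U {3,4,5,6,7}->{5,6,7}
So after constraint 3: D(X) = {2,3,4}

Answer: {2,3,4}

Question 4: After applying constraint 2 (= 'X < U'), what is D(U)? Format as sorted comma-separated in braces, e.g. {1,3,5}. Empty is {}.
Answer: {3,4,5,6,7}

Derivation:
Constraint 1 (U != X) on D(U)={2,3,4,5,6,7} D(X)={2,3,4,5,6,7}: no change
Constraint 2 (X < U) on D(X)={2,3,4,5,6,7} D(U)={2,3,4,5,6,7}: X {2,3,4,5,6,7}->{2,3,4,5,6}; U {2,3,4,5,6,7}->{3,4,5,6,7}
So after constraint 2: D(U) = {3,4,5,6,7}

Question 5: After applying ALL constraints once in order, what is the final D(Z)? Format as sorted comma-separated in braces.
Constraint 1 (U != X) on D(U)={2,3,4,5,6,7} D(X)={2,3,4,5,6,7}: no change
Constraint 2 (X < U) on D(X)={2,3,4,5,6,7} D(U)={2,3,4,5,6,7}: X {2,3,4,5,6,7}->{2,3,4,5,6}; U {2,3,4,5,6,7}->{3,4,5,6,7}
Constraint 3 (Z + X = U) on D(Z)={3,4,5,6,7} D(X)={2,3,4,5,6} D(U)={3,4,5,6,7}: Z {3,4,5,6,7}->{3,4,5}; X {2,3,4,5,6}->{2,3,4}; U {3,4,5,6,7}->{5,6,7}
So after all 3 constraints: D(Z) = {3,4,5}

Answer: {3,4,5}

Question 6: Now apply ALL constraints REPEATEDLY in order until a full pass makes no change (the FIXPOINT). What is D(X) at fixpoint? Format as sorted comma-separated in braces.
Answer: {2,3,4}

Derivation:
pass 0 (initial): D(X)={2,3,4,5,6,7}
pass 1: U {2,3,4,5,6,7}->{5,6,7}; X {2,3,4,5,6,7}->{2,3,4}; Z {3,4,5,6,7}->{3,4,5}
pass 2: no change
Fixpoint after 2 passes: D(X) = {2,3,4}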